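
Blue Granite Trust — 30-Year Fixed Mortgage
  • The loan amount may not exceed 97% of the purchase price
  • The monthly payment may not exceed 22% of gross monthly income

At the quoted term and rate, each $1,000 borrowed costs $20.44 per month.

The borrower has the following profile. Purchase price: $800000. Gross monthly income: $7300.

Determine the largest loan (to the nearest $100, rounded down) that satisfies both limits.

$78,500

Payment cap: 22% × $7,300 = $1,606/month.
At $20.44 per $1,000, that supports 1,606/20.44 × 1,000 ≈ $78,571 → $78,500.
LTV cap: 97% × $800,000 = $776,000 → $776,000.
Binding constraint: payment-to-income.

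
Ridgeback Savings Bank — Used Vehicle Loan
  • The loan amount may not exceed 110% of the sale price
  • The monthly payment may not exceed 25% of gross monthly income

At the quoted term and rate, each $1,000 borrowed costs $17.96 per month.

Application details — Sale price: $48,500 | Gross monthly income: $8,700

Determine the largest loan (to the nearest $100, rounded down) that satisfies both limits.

Payment cap: 25% × $8,700 = $2,175/month.
At $17.96 per $1,000, that supports 2,175/17.96 × 1,000 ≈ $121,102 → $121,100.
LTV cap: 110% × $48,500 = $53,350 → $53,300.
Binding constraint: loan-to-value.

$53,300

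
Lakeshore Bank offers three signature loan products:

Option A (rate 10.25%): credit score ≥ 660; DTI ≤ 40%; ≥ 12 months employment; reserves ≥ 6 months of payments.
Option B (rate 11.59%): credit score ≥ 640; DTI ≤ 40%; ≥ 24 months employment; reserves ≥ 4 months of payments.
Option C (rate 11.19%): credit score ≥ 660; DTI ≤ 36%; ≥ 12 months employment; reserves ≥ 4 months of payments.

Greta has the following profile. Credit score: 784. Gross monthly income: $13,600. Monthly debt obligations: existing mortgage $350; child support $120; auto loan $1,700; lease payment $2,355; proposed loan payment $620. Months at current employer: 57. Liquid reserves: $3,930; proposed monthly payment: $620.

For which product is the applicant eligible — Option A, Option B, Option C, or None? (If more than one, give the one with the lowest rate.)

Total debts = (350 + 120 + 1,700 + 2,355 + 620) = 5,145; DTI = 5,145/13,600 = 37.8%.
Reserves = 3,930/620 = 6.3 months.
Option A: score 784 ≥ 660; DTI 37.8% ≤ 40%; employment 57 ≥ 12 mo; reserves 6.3 ≥ 6 mo → qualifies.
Option B: score 784 ≥ 640; DTI 37.8% ≤ 40%; employment 57 ≥ 24 mo; reserves 6.3 ≥ 4 mo → qualifies.
Option C: score 784 ≥ 660; DTI 37.8% > 36%; employment 57 ≥ 12 mo; reserves 6.3 ≥ 4 mo → does not qualify.
Qualifying: Option A, Option B. Lowest rate is 10.25% → Option A.

Option A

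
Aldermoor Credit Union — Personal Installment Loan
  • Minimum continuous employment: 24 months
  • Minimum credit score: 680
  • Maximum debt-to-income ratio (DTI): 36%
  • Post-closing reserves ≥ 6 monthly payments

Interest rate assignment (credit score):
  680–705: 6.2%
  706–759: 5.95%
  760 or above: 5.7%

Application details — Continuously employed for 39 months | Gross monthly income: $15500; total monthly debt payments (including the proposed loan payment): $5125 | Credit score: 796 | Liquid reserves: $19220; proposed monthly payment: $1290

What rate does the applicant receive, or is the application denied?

Approved at 5.7%

Credit score 796 ≥ 680 (meets minimum)
DTI = 5,125/15,500 = 33.1% ≤ 36%
Employment 39 ≥ 24 months
Reserves = 19,220/1,290 = 14.9 months ≥ 6
All requirements met. Score 796 falls in the 760 or above tier → 5.7%.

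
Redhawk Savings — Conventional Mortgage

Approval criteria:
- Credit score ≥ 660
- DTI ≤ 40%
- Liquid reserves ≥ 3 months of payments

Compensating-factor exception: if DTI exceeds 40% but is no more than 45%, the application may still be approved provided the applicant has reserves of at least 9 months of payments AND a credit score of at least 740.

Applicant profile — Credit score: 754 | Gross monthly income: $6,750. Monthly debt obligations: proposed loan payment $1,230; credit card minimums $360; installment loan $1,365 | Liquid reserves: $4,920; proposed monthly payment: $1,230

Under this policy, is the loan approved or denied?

Denied

Credit score 754 ≥ 660 (meets base)
Total debts = (1,230 + 360 + 1,365) = 2,955. DTI = 2,955/6,750 = 43.8% > 40% — standard DTI limit exceeded.
Reserves: 4,920 ÷ 1,230 = 4.0 months (meets 3-month minimum)
DTI 43.8% is within the 40%–45% exception band; checking compensating factors.
Reserves 4.0 < 9 months; credit score 754 ≥ 740.
Compensating-factor requirement not fully met.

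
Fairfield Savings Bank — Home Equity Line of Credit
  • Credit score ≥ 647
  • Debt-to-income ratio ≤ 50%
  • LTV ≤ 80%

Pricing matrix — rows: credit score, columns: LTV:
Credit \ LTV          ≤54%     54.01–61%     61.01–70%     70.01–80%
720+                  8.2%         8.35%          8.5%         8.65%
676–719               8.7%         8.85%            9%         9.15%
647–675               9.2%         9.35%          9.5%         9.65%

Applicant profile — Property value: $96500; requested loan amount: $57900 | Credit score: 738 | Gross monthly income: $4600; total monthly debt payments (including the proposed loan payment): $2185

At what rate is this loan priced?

8.35%

Credit score 738 ≥ 647; Debt-to-income = 2,185/4,600 = 47.5% — meets 50% limit
LTV = 57,900/96,500 = 60% ≤ 80%
Row: 738 falls in 720+. Column: 60% falls in 54.01–61%. Rate = 8.35%.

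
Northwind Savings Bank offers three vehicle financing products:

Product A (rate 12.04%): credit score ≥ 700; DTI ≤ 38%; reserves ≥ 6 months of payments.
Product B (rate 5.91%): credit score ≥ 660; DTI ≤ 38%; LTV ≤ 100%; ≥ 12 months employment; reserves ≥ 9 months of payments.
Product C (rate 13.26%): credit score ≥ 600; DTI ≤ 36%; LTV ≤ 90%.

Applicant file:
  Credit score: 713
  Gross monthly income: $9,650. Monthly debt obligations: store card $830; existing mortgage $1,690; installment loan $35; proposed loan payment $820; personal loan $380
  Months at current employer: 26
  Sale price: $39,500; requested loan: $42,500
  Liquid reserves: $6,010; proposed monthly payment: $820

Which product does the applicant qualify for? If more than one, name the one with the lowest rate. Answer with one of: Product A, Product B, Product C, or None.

Total debts = (830 + 1,690 + 35 + 820 + 380) = 3,755; DTI = 3,755/9,650 = 38.9%.
LTV = 42,500/39,500 = 107.6%.
Reserves = 6,010/820 = 7.3 months.
Product A: score 713 ≥ 700; DTI 38.9% > 38%; reserves 7.3 ≥ 6 mo → does not qualify.
Product B: score 713 ≥ 660; DTI 38.9% > 38%; LTV 107.6% > 100%; employment 26 ≥ 12 mo; reserves 7.3 < 9 mo → does not qualify.
Product C: score 713 ≥ 600; DTI 38.9% > 36%; LTV 107.6% > 90% → does not qualify.

None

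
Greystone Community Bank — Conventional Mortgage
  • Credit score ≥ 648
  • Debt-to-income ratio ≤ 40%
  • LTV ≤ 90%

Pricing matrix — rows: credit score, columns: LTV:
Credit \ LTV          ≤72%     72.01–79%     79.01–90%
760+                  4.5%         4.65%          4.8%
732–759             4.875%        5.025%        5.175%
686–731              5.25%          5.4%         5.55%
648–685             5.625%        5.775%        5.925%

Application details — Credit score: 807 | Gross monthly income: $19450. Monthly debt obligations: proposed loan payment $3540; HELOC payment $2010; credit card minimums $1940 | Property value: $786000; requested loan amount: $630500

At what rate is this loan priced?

Credit score 807 ≥ 648; Total monthly debts = (3,540 + 2,010 + 1,940) = 7,490. Debt-to-income = 7,490/19,450 = 38.5% — meets 40% limit
Loan-to-value = 630,500/786,000 = 80.2% — pass (90% max)
Row: 807 falls in 760+. Column: 80.2% falls in 79.01–90%. Rate = 4.8%.

4.8%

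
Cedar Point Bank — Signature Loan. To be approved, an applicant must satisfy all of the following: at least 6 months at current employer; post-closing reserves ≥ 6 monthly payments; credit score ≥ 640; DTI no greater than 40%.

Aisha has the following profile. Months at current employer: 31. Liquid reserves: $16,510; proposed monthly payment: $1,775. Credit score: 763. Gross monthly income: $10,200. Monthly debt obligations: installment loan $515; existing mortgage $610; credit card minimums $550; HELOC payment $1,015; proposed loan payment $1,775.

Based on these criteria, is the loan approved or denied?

Denied

Employment 31 ≥ 6 months
Liquid reserves cover 16,510/1,775 = 9.3 months — ≥ 6 required
Credit score 763 ≥ 640 (meets)
Total monthly debts = (515 + 610 + 550 + 1,015 + 1,775) = 4,465. Debt-to-income = 4,465/10,200 = 43.8% — over 40% limit
Fails on DTI.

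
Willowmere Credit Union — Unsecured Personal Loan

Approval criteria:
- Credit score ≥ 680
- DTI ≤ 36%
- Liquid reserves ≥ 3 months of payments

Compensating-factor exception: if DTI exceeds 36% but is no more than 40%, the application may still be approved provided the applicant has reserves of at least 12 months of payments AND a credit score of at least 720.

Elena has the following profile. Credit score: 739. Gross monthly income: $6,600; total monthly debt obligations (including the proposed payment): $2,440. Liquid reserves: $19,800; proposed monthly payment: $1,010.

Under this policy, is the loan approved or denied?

Credit score 739 ≥ 680 (meets base)
DTI: 2,440 ÷ 6,600 = 37%, over the 36% base limit.
Reserves = 19,800/1,010 = 19.6 months ≥ 3
37% falls in the override range (36%–40%), so the compensating-factor test applies.
Reserves 19.6 ≥ 12 months; credit score 739 ≥ 720.
Both override conditions satisfied; DTI exception granted.

Approved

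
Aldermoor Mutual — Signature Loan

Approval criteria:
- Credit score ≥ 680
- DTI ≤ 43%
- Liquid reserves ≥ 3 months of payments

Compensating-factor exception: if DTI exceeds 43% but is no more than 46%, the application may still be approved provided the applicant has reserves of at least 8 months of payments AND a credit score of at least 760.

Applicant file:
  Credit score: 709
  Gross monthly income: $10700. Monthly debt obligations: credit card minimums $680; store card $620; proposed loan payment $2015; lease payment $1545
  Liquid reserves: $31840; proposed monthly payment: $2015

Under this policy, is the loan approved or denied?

Credit score 709 ≥ 680 (meets base)
Total debts = (680 + 620 + 2,015 + 1,545) = 4,860. DTI: 4,860 ÷ 10,700 = 45.4%, over the 43% base limit.
Liquid reserves cover 31,840/2,015 = 15.8 months — ≥ 3 required
DTI 45.4% is within the 43%–46% exception band; checking compensating factors.
Override check — reserves: 15.8 mo (ok); score: 709 (below 760).
Compensating-factor requirement not fully met.

Denied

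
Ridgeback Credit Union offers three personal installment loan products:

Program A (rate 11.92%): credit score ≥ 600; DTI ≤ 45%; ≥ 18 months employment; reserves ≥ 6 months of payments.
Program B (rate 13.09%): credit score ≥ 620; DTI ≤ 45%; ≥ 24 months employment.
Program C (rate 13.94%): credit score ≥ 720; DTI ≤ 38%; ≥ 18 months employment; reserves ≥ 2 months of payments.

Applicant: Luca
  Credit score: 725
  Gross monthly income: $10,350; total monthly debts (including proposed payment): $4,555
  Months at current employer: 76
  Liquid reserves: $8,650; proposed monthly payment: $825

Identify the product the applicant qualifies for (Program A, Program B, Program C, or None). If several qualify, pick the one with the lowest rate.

Program A

DTI = 4,555/10,350 = 44%.
Reserves = 8,650/825 = 10.5 months.
Program A: score 725 ≥ 600; DTI 44% ≤ 45%; employment 76 ≥ 18 mo; reserves 10.5 ≥ 6 mo → qualifies.
Program B: score 725 ≥ 620; DTI 44% ≤ 45%; employment 76 ≥ 24 mo → qualifies.
Program C: score 725 ≥ 720; DTI 44% > 38%; employment 76 ≥ 18 mo; reserves 10.5 ≥ 2 mo → does not qualify.
Qualifying: Program A, Program B. Lowest rate is 11.92% → Program A.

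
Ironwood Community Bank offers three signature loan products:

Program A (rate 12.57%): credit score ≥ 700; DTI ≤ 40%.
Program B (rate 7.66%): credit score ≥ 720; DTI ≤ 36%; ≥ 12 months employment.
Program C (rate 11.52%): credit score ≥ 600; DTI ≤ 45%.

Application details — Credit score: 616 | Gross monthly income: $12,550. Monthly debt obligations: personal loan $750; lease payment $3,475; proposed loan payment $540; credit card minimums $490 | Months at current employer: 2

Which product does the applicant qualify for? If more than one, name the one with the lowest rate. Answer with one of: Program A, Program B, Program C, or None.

Total debts = (750 + 3,475 + 540 + 490) = 5,255; DTI = 5,255/12,550 = 41.9%.
Program A: score 616 < 700; DTI 41.9% > 40% → does not qualify.
Program B: score 616 < 720; DTI 41.9% > 36%; employment 2 < 12 mo → does not qualify.
Program C: score 616 ≥ 600; DTI 41.9% ≤ 45% → qualifies.

Program C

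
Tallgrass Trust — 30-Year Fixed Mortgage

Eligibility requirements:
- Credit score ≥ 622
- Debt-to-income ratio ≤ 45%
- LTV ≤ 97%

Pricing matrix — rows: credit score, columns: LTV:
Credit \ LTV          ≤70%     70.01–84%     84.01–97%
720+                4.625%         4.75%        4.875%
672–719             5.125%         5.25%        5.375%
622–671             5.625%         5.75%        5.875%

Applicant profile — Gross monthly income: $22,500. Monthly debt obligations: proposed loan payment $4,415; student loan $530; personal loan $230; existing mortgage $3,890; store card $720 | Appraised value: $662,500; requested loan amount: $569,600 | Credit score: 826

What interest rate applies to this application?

Credit score 826 ≥ 622; Total monthly debts = (4,415 + 530 + 230 + 3,890 + 720) = 9,785. DTI = 9,785/22,500 = 43.5% ≤ 45%
Loan-to-value = 569,600/662,500 = 86% — pass (97% max)
Score 826 is in the 720+ band; LTV 86% is in the 84.01–97% band → 4.875%.

4.875%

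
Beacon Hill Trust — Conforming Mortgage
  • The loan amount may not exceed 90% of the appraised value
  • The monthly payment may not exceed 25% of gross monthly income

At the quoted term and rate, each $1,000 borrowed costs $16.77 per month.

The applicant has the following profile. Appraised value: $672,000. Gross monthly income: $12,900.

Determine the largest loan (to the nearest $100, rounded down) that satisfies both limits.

Payment cap: 25% × $12,900 = $3,225/month.
At $16.77 per $1,000, that supports 3,225/16.77 × 1,000 ≈ $192,307 → $192,300.
LTV cap: 90% × $672,000 = $604,800 → $604,800.
Binding constraint: payment-to-income.

$192,300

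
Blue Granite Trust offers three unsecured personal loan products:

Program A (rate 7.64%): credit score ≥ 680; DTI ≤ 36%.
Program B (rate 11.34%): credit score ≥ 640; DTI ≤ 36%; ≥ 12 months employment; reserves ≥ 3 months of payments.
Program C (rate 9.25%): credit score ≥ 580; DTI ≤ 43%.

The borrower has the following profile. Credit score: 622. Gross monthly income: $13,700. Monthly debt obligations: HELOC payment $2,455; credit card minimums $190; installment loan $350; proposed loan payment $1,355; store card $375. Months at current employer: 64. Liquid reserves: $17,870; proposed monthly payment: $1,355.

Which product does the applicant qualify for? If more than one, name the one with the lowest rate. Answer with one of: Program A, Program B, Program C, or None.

Program C

Total debts = (2,455 + 190 + 350 + 1,355 + 375) = 4,725; DTI = 4,725/13,700 = 34.5%.
Reserves = 17,870/1,355 = 13.2 months.
Program A: score 622 < 680; DTI 34.5% ≤ 36% → does not qualify.
Program B: score 622 < 640; DTI 34.5% ≤ 36%; employment 64 ≥ 12 mo; reserves 13.2 ≥ 3 mo → does not qualify.
Program C: score 622 ≥ 580; DTI 34.5% ≤ 43% → qualifies.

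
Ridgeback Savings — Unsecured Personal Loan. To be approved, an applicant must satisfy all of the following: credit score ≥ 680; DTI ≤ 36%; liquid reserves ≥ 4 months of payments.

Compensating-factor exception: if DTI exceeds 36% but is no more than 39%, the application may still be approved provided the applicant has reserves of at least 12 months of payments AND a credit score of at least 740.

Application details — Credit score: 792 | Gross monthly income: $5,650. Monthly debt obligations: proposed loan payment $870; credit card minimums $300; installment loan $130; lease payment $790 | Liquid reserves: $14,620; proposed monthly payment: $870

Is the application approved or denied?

Approved

Credit score 792 ≥ 680 (meets base)
Total debts = (870 + 300 + 130 + 790) = 2,090. DTI: 2,090 ÷ 5,650 = 37%, over the 36% base limit.
Liquid reserves cover 14,620/870 = 16.8 months — ≥ 4 required
37% falls in the override range (36%–39%), so the compensating-factor test applies.
Reserves 16.8 ≥ 12 months; credit score 792 ≥ 740.
Both override conditions satisfied; DTI exception granted.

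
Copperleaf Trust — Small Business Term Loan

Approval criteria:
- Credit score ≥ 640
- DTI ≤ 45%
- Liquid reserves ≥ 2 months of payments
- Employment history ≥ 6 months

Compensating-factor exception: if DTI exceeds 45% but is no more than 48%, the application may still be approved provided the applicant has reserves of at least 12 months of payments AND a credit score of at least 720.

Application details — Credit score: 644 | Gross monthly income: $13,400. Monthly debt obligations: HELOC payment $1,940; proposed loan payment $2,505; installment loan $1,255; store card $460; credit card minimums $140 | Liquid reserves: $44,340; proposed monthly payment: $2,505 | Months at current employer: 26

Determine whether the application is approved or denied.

Credit score 644 ≥ 640 (meets base)
Total debts = (1,940 + 2,505 + 1,255 + 460 + 140) = 6,300. DTI: 6,300 ÷ 13,400 = 47%, over the 45% base limit.
Reserves = 44,340/2,505 = 17.7 months ≥ 2
Employment 26 ≥ 6 months
DTI 47% is within the 45%–48% exception band; checking compensating factors.
Reserves 17.7 ≥ 12 months; credit score 644 < 720.
Override conditions not both satisfied; exception does not apply.

Denied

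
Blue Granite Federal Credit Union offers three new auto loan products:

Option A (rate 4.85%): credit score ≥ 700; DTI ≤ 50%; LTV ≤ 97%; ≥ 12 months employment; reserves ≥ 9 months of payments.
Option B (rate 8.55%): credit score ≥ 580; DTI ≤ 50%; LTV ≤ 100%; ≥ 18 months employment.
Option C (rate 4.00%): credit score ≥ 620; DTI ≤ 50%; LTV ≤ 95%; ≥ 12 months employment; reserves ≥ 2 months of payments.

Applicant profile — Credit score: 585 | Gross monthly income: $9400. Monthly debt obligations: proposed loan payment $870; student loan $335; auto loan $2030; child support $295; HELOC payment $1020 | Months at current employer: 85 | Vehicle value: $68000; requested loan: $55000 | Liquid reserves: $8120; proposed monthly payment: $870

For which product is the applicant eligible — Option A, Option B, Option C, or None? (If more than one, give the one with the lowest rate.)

Total debts = (870 + 335 + 2,030 + 295 + 1,020) = 4,550; DTI = 4,550/9,400 = 48.4%.
LTV = 55,000/68,000 = 80.9%.
Reserves = 8,120/870 = 9.3 months.
Option A: score 585 < 700; DTI 48.4% ≤ 50%; LTV 80.9% ≤ 97%; employment 85 ≥ 12 mo; reserves 9.3 ≥ 9 mo → does not qualify.
Option B: score 585 ≥ 580; DTI 48.4% ≤ 50%; LTV 80.9% ≤ 100%; employment 85 ≥ 18 mo → qualifies.
Option C: score 585 < 620; DTI 48.4% ≤ 50%; LTV 80.9% ≤ 95%; employment 85 ≥ 12 mo; reserves 9.3 ≥ 2 mo → does not qualify.

Option B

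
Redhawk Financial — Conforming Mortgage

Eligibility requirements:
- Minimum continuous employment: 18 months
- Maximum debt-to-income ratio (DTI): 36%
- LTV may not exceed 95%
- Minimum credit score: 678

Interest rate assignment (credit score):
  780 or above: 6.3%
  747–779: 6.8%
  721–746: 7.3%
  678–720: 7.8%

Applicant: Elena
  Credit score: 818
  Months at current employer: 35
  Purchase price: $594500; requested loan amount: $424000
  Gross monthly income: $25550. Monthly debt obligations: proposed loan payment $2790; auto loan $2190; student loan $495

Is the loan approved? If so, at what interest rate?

Approved at 6.3%

Credit score 818 ≥ 678 (meets minimum)
LTV = 424,000/594,500 = 71.3% ≤ 95%
Total monthly debts = (2,790 + 2,190 + 495) = 5,475. DTI: 5,475 ÷ 25,550 = 21.4%, within the 36% cap
Employment 35 ≥ 18 months
All requirements met. Score 818 falls in the 780 or above tier → 6.3%.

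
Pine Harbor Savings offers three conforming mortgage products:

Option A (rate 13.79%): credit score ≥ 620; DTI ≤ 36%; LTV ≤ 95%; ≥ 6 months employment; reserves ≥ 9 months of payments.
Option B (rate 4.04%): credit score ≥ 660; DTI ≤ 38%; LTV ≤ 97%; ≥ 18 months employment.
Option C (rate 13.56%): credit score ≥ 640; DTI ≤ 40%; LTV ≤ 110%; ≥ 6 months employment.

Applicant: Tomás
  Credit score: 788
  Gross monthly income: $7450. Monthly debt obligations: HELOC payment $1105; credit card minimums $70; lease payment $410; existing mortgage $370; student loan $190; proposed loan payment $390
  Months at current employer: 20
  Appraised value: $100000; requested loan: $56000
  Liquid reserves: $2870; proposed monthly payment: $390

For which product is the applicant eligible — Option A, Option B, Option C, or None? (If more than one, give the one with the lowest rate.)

Total debts = (1,105 + 70 + 410 + 370 + 190 + 390) = 2,535; DTI = 2,535/7,450 = 34%.
LTV = 56,000/100,000 = 56%.
Reserves = 2,870/390 = 7.4 months.
Option A: score 788 ≥ 620; DTI 34% ≤ 36%; LTV 56% ≤ 95%; employment 20 ≥ 6 mo; reserves 7.4 < 9 mo → does not qualify.
Option B: score 788 ≥ 660; DTI 34% ≤ 38%; LTV 56% ≤ 97%; employment 20 ≥ 18 mo → qualifies.
Option C: score 788 ≥ 640; DTI 34% ≤ 40%; LTV 56% ≤ 110%; employment 20 ≥ 6 mo → qualifies.
Qualifying: Option B, Option C. Lowest rate is 4.04% → Option B.

Option B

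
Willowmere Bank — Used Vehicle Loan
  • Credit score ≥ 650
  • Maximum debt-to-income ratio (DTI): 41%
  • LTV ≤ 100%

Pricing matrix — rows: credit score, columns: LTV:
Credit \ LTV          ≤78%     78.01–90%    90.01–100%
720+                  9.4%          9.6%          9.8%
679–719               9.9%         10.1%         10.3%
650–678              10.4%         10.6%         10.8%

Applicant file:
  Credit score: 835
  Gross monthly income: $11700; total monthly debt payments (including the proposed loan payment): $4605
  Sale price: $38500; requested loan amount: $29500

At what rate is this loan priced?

Credit score 835 ≥ 650; DTI: 4,605 ÷ 11,700 = 39.4%, within the 41% cap
LTV = 29,500/38,500 = 76.6% ≤ 100%
Score 835 is in the 720+ band; LTV 76.6% is in the ≤78% band → 9.4%.

9.4%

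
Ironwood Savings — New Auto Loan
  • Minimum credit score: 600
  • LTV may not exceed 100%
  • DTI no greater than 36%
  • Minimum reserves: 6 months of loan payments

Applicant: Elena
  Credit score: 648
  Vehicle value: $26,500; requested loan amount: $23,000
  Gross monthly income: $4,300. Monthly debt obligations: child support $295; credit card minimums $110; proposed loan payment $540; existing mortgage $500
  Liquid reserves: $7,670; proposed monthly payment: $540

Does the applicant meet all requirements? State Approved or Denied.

Approved

Credit score 648 ≥ 600 (meets)
Loan-to-value = 23,000/26,500 = 86.8% — pass (100% max)
Total monthly debts = (295 + 110 + 540 + 500) = 1,445. DTI: 1,445 ÷ 4,300 = 33.6%, within the 36% cap
Reserves: 7,670 ÷ 540 = 14.2 months (meets 6-month minimum)
All criteria satisfied.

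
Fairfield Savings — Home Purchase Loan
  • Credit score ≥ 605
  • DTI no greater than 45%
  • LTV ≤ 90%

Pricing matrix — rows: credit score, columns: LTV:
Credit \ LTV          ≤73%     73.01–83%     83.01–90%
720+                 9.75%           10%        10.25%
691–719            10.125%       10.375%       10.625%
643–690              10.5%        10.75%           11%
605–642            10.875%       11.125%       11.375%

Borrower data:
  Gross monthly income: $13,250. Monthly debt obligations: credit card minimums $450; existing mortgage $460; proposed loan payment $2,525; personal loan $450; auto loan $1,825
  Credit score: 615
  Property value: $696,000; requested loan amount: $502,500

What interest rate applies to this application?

Credit score 615 ≥ 605; Total monthly debts = (450 + 460 + 2,525 + 450 + 1,825) = 5,710. Debt-to-income = 5,710/13,250 = 43.1% — meets 45% limit
LTV: 502,500 ÷ 696,000 = 72.2%, within 90% cap
Score 615 is in the 605–642 band; LTV 72.2% is in the ≤73% band → 10.875%.

10.875%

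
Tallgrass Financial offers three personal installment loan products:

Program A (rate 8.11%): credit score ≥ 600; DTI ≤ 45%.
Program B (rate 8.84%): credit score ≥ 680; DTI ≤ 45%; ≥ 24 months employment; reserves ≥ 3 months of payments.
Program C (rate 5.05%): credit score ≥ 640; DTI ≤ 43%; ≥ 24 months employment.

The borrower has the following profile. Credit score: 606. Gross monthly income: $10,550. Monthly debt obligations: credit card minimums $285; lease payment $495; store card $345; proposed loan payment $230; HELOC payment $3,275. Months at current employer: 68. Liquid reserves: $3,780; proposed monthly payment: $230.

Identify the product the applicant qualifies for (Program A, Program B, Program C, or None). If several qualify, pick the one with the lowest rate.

Total debts = (285 + 495 + 345 + 230 + 3,275) = 4,630; DTI = 4,630/10,550 = 43.9%.
Reserves = 3,780/230 = 16.4 months.
Program A: score 606 ≥ 600; DTI 43.9% ≤ 45% → qualifies.
Program B: score 606 < 680; DTI 43.9% ≤ 45%; employment 68 ≥ 24 mo; reserves 16.4 ≥ 3 mo → does not qualify.
Program C: score 606 < 640; DTI 43.9% > 43%; employment 68 ≥ 24 mo → does not qualify.

Program A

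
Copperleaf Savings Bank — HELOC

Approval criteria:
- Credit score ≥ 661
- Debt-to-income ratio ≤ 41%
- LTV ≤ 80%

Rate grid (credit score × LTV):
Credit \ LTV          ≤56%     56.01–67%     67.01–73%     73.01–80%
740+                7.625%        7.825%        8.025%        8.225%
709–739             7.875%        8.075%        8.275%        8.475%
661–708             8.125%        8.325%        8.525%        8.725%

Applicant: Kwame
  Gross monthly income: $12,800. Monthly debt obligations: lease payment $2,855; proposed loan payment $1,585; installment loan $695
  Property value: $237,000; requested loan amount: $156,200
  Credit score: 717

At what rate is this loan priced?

8.075%

Credit score 717 ≥ 661; Total monthly debts = (2,855 + 1,585 + 695) = 5,135. Debt-to-income = 5,135/12,800 = 40.1% — meets 41% limit
LTV: 156,200 ÷ 237,000 = 65.9%, within 80% cap
Row: 717 falls in 709–739. Column: 65.9% falls in 56.01–67%. Rate = 8.075%.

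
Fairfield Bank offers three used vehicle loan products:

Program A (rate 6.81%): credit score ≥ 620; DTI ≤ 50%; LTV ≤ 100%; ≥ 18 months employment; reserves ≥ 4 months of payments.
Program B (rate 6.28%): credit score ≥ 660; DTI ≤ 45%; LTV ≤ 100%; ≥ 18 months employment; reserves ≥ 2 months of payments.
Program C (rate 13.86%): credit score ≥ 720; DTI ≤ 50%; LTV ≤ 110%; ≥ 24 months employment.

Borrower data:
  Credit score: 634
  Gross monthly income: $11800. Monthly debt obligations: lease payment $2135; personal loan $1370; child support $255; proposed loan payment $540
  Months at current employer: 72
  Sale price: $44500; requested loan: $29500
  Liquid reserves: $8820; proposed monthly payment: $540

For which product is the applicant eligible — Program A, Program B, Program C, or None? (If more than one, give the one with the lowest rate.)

Total debts = (2,135 + 1,370 + 255 + 540) = 4,300; DTI = 4,300/11,800 = 36.4%.
LTV = 29,500/44,500 = 66.3%.
Reserves = 8,820/540 = 16.3 months.
Program A: score 634 ≥ 620; DTI 36.4% ≤ 50%; LTV 66.3% ≤ 100%; employment 72 ≥ 18 mo; reserves 16.3 ≥ 4 mo → qualifies.
Program B: score 634 < 660; DTI 36.4% ≤ 45%; LTV 66.3% ≤ 100%; employment 72 ≥ 18 mo; reserves 16.3 ≥ 2 mo → does not qualify.
Program C: score 634 < 720; DTI 36.4% ≤ 50%; LTV 66.3% ≤ 110%; employment 72 ≥ 24 mo → does not qualify.

Program A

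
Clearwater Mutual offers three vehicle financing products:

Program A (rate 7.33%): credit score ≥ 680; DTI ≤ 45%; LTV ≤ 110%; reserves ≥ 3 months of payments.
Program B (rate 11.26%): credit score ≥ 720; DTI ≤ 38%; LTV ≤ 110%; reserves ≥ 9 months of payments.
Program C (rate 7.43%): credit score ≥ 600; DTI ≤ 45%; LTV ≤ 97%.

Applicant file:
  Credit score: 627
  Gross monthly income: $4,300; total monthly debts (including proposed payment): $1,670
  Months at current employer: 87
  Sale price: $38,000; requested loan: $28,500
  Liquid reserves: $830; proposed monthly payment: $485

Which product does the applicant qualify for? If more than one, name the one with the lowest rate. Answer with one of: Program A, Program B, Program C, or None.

DTI = 1,670/4,300 = 38.8%.
LTV = 28,500/38,000 = 75%.
Reserves = 830/485 = 1.7 months.
Program A: score 627 < 680; DTI 38.8% ≤ 45%; LTV 75% ≤ 110%; reserves 1.7 < 3 mo → does not qualify.
Program B: score 627 < 720; DTI 38.8% > 38%; LTV 75% ≤ 110%; reserves 1.7 < 9 mo → does not qualify.
Program C: score 627 ≥ 600; DTI 38.8% ≤ 45%; LTV 75% ≤ 97% → qualifies.

Program C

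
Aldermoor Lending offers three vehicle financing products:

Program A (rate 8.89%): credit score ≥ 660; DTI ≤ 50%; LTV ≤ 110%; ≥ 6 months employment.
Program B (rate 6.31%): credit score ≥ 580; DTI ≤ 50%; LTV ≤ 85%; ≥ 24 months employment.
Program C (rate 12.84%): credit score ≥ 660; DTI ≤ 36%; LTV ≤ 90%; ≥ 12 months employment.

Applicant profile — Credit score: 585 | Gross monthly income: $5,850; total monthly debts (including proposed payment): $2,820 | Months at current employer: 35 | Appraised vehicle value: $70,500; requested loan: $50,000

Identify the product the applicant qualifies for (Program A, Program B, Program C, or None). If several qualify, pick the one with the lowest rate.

DTI = 2,820/5,850 = 48.2%.
LTV = 50,000/70,500 = 70.9%.
Program A: score 585 < 660; DTI 48.2% ≤ 50%; LTV 70.9% ≤ 110%; employment 35 ≥ 6 mo → does not qualify.
Program B: score 585 ≥ 580; DTI 48.2% ≤ 50%; LTV 70.9% ≤ 85%; employment 35 ≥ 24 mo → qualifies.
Program C: score 585 < 660; DTI 48.2% > 36%; LTV 70.9% ≤ 90%; employment 35 ≥ 12 mo → does not qualify.

Program B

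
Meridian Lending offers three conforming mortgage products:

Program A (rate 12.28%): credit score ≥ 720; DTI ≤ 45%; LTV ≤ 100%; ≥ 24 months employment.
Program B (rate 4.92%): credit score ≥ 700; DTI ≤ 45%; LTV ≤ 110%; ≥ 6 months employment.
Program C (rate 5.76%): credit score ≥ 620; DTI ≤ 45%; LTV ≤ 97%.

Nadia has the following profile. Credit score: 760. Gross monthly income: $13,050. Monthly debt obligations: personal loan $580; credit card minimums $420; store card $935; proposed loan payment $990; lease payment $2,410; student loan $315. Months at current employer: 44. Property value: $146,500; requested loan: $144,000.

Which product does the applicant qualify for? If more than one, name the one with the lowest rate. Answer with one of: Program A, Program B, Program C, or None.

Program B

Total debts = (580 + 420 + 935 + 990 + 2,410 + 315) = 5,650; DTI = 5,650/13,050 = 43.3%.
LTV = 144,000/146,500 = 98.3%.
Program A: score 760 ≥ 720; DTI 43.3% ≤ 45%; LTV 98.3% ≤ 100%; employment 44 ≥ 24 mo → qualifies.
Program B: score 760 ≥ 700; DTI 43.3% ≤ 45%; LTV 98.3% ≤ 110%; employment 44 ≥ 6 mo → qualifies.
Program C: score 760 ≥ 620; DTI 43.3% ≤ 45%; LTV 98.3% > 97% → does not qualify.
Qualifying: Program A, Program B. Lowest rate is 4.92% → Program B.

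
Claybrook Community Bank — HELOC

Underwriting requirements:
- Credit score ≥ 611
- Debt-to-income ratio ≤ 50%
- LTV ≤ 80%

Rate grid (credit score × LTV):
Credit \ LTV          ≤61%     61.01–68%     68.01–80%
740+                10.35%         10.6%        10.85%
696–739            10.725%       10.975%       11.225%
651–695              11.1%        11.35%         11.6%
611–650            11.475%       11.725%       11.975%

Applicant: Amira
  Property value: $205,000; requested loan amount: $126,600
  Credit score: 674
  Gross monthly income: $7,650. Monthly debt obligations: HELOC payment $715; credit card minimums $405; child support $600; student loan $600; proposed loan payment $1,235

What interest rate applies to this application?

11.35%

Credit score 674 ≥ 611; Total monthly debts = (715 + 405 + 600 + 600 + 1,235) = 3,555. DTI: 3,555 ÷ 7,650 = 46.5%, within the 50% cap
LTV = 126,600/205,000 = 61.8% ≤ 80%
Score 674 is in the 651–695 band; LTV 61.8% is in the 61.01–68% band → 11.35%.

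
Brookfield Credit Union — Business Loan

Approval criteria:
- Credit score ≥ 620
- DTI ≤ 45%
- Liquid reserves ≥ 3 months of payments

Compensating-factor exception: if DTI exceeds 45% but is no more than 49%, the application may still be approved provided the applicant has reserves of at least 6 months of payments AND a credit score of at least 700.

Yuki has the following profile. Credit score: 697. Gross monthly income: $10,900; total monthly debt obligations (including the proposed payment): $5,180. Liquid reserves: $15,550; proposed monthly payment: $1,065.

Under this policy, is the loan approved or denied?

Credit score 697 ≥ 620 (meets base)
DTI: 5,180 ÷ 10,900 = 47.5%, over the 45% base limit.
Reserves = 15,550/1,065 = 14.6 months ≥ 3
DTI 47.5% is within the 45%–49% exception band; checking compensating factors.
Override check — reserves: 14.6 mo (ok); score: 697 (below 700).
Override conditions not both satisfied; exception does not apply.

Denied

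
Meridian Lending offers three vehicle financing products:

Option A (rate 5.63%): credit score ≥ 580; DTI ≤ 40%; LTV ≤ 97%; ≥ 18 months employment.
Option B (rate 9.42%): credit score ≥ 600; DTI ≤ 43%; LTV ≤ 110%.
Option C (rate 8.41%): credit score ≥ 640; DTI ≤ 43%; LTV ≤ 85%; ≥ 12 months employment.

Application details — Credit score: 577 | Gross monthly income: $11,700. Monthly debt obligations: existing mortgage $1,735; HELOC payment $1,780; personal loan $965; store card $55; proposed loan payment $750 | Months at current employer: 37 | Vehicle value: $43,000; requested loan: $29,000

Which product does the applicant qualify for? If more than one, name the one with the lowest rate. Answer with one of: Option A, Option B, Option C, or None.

None

Total debts = (1,735 + 1,780 + 965 + 55 + 750) = 5,285; DTI = 5,285/11,700 = 45.2%.
LTV = 29,000/43,000 = 67.4%.
Option A: score 577 < 580; DTI 45.2% > 40%; LTV 67.4% ≤ 97%; employment 37 ≥ 18 mo → does not qualify.
Option B: score 577 < 600; DTI 45.2% > 43%; LTV 67.4% ≤ 110% → does not qualify.
Option C: score 577 < 640; DTI 45.2% > 43%; LTV 67.4% ≤ 85%; employment 37 ≥ 12 mo → does not qualify.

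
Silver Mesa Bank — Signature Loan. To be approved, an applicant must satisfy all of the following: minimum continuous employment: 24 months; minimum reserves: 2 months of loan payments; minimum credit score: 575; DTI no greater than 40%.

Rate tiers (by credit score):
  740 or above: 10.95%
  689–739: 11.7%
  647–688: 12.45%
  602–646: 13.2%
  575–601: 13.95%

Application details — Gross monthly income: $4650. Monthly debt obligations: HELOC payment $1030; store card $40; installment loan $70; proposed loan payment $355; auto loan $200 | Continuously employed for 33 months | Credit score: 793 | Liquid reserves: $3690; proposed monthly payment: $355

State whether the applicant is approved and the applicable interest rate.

Approved at 10.95%

Credit score 793 ≥ 575 (meets minimum)
Employment 33 ≥ 24 months
Liquid reserves cover 3,690/355 = 10.4 months — ≥ 2 required
Total monthly debts = (1,030 + 40 + 70 + 355 + 200) = 1,695. Debt-to-income = 1,695/4,650 = 36.5% — meets 40% limit
All requirements met. Score 793 falls in the 740 or above tier → 10.95%.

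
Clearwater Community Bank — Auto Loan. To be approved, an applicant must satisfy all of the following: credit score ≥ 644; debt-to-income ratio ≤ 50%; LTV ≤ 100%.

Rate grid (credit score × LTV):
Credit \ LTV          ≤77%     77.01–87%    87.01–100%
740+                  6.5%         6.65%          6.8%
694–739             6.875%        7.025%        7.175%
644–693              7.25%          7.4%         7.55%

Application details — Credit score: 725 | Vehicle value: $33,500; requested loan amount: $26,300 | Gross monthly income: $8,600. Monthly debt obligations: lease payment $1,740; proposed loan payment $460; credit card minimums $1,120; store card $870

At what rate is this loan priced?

Credit score 725 ≥ 644; Total monthly debts = (1,740 + 460 + 1,120 + 870) = 4,190. DTI: 4,190 ÷ 8,600 = 48.7%, within the 50% cap
Loan-to-value = 26,300/33,500 = 78.5% — pass (100% max)
Row: 725 falls in 694–739. Column: 78.5% falls in 77.01–87%. Rate = 7.025%.

7.025%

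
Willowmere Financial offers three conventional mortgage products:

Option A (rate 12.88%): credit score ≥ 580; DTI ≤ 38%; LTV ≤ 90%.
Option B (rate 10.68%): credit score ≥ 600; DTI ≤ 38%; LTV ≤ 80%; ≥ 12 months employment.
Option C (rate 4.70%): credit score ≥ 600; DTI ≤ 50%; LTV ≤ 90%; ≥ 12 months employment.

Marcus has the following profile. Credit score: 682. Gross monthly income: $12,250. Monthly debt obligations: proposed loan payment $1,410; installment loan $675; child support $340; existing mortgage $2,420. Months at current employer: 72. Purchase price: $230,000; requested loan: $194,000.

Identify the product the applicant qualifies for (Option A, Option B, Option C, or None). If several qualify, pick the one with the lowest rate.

Option C

Total debts = (1,410 + 675 + 340 + 2,420) = 4,845; DTI = 4,845/12,250 = 39.6%.
LTV = 194,000/230,000 = 84.3%.
Option A: score 682 ≥ 580; DTI 39.6% > 38%; LTV 84.3% ≤ 90% → does not qualify.
Option B: score 682 ≥ 600; DTI 39.6% > 38%; LTV 84.3% > 80%; employment 72 ≥ 12 mo → does not qualify.
Option C: score 682 ≥ 600; DTI 39.6% ≤ 50%; LTV 84.3% ≤ 90%; employment 72 ≥ 12 mo → qualifies.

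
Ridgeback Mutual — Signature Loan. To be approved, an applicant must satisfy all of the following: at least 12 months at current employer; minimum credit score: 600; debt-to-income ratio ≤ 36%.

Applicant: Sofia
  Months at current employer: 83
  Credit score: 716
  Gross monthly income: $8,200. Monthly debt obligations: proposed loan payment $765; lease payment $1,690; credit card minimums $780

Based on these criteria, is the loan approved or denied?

Employment 83 ≥ 12 months
Credit score 716 ≥ 600 (meets)
Total monthly debts = (765 + 1,690 + 780) = 3,235. DTI: 3,235 ÷ 8,200 = 39.5%, exceeds the 36% cap
Fails on DTI.

Denied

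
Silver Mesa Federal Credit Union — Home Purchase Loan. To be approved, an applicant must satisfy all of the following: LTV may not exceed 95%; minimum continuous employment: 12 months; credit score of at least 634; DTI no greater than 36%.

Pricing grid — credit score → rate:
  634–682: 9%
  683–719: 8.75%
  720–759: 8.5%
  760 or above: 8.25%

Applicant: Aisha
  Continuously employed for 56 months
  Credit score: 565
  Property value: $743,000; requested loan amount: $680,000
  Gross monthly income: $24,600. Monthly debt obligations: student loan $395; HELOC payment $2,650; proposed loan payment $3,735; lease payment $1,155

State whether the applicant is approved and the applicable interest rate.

Denied

Credit score 565 < 634 (below minimum)
Employment 56 ≥ 12 months
LTV = 680,000/743,000 = 91.5% ≤ 95%
Total monthly debts = (395 + 2,650 + 3,735 + 1,155) = 7,935. DTI: 7,935 ÷ 24,600 = 32.3%, within the 36% cap
Not all requirements met → denied.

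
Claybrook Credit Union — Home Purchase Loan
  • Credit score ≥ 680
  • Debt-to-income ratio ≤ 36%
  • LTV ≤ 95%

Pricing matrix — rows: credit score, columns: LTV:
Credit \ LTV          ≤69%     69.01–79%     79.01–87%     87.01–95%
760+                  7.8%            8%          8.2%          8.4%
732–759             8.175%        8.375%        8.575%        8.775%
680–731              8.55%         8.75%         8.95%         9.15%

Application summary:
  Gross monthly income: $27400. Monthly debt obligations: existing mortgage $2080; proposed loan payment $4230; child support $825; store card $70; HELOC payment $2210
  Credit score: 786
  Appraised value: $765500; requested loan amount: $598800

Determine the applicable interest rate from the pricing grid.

8%

Credit score 786 ≥ 680; Total monthly debts = (2,080 + 4,230 + 825 + 70 + 2,210) = 9,415. DTI: 9,415 ÷ 27,400 = 34.4%, within the 36% cap
LTV = 598,800/765,500 = 78.2% ≤ 95%
Credit 786 → row 760+; LTV 78.2% → column 69.01–79%. Grid cell → 8%.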